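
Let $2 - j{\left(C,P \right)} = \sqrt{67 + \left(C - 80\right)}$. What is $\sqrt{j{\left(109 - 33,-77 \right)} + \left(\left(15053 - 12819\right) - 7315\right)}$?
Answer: $\sqrt{-5079 - 3 \sqrt{7}} \approx 71.323 i$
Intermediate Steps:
$j{\left(C,P \right)} = 2 - \sqrt{-13 + C}$ ($j{\left(C,P \right)} = 2 - \sqrt{67 + \left(C - 80\right)} = 2 - \sqrt{67 + \left(-80 + C\right)} = 2 - \sqrt{-13 + C}$)
$\sqrt{j{\left(109 - 33,-77 \right)} + \left(\left(15053 - 12819\right) - 7315\right)} = \sqrt{\left(2 - \sqrt{-13 + \left(109 - 33\right)}\right) + \left(\left(15053 - 12819\right) - 7315\right)} = \sqrt{\left(2 - \sqrt{-13 + \left(109 - 33\right)}\right) + \left(2234 - 7315\right)} = \sqrt{\left(2 - \sqrt{-13 + 76}\right) - 5081} = \sqrt{\left(2 - \sqrt{63}\right) - 5081} = \sqrt{\left(2 - 3 \sqrt{7}\right) - 5081} = \sqrt{-5079 - 3 \sqrt{7}}$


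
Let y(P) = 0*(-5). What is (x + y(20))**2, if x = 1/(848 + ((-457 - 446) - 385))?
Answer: 1/193600 ≈ 5.1653e-6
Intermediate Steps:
y(P) = 0
x = -1/440 (x = 1/(848 + (-903 - 385)) = 1/(848 - 1288) = 1/(-440) = -1/440 ≈ -0.0022727)
(x + y(20))**2 = (-1/440 + 0)**2 = (-1/440)**2 = 1/193600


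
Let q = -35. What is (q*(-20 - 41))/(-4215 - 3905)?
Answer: -61/232 ≈ -0.26293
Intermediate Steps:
(q*(-20 - 41))/(-4215 - 3905) = (-35*(-20 - 41))/(-4215 - 3905) = -35*(-61)/(-8120) = 2135*(-1/8120) = -61/232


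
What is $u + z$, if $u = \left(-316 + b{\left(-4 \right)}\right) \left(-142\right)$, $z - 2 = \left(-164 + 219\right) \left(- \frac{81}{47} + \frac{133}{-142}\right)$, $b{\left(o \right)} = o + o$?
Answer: $\frac{306094325}{6674} \approx 45864.0$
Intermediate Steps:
$b{\left(o \right)} = 2 o$
$z = - \frac{963067}{6674}$ ($z = 2 + \left(-164 + 219\right) \left(- \frac{81}{47} + \frac{133}{-142}\right) = 2 + 55 \left(\left(-81\right) \frac{1}{47} + 133 \left(- \frac{1}{142}\right)\right) = 2 + 55 \left(- \frac{81}{47} - \frac{133}{142}\right) = 2 + 55 \left(- \frac{17753}{6674}\right) = 2 - \frac{976415}{6674} = - \frac{963067}{6674} \approx -144.3$)
$u = 46008$ ($u = \left(-316 + 2 \left(-4\right)\right) \left(-142\right) = \left(-316 - 8\right) \left(-142\right) = \left(-324\right) \left(-142\right) = 46008$)
$u + z = 46008 - \frac{963067}{6674} = \frac{306094325}{6674}$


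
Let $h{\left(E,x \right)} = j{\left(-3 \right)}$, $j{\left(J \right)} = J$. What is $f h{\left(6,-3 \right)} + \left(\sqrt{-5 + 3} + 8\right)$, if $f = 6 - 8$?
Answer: $14 + i \sqrt{2} \approx 14.0 + 1.4142 i$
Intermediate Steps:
$f = -2$ ($f = 6 - 8 = -2$)
$h{\left(E,x \right)} = -3$
$f h{\left(6,-3 \right)} + \left(\sqrt{-5 + 3} + 8\right) = \left(-2\right) \left(-3\right) + \left(\sqrt{-5 + 3} + 8\right) = 6 + \left(\sqrt{-2} + 8\right) = 6 + \left(i \sqrt{2} + 8\right) = 6 + \left(8 + i \sqrt{2}\right) = 14 + i \sqrt{2}$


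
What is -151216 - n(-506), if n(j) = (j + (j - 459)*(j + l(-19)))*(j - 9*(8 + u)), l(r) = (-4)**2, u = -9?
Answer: 234603752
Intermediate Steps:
l(r) = 16
n(j) = (9 + j)*(j + (-459 + j)*(16 + j)) (n(j) = (j + (j - 459)*(j + 16))*(j - 9*(8 - 9)) = (j + (-459 + j)*(16 + j))*(j - 9*(-1)) = (j + (-459 + j)*(16 + j))*(j + 9) = (j + (-459 + j)*(16 + j))*(9 + j) = (9 + j)*(j + (-459 + j)*(16 + j)))
-151216 - n(-506) = -151216 - (-66096 + (-506)**3 - 11322*(-506) - 433*(-506)**2) = -151216 - (-66096 - 129554216 + 5728932 - 433*256036) = -151216 - (-66096 - 129554216 + 5728932 - 110863588) = -151216 - 1*(-234754968) = -151216 + 234754968 = 234603752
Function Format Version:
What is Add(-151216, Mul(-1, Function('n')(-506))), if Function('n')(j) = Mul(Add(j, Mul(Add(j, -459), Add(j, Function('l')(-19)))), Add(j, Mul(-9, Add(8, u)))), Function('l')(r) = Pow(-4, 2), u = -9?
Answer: 234603752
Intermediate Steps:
Function('l')(r) = 16
Function('n')(j) = Mul(Add(9, j), Add(j, Mul(Add(-459, j), Add(16, j)))) (Function('n')(j) = Mul(Add(j, Mul(Add(j, -459), Add(j, 16))), Add(j, Mul(-9, Add(8, -9)))) = Mul(Add(j, Mul(Add(-459, j), Add(16, j))), Add(j, Mul(-9, -1))) = Mul(Add(j, Mul(Add(-459, j), Add(16, j))), Add(j, 9)) = Mul(Add(j, Mul(Add(-459, j), Add(16, j))), Add(9, j)) = Mul(Add(9, j), Add(j, Mul(Add(-459, j), Add(16, j)))))
Add(-151216, Mul(-1, Function('n')(-506))) = Add(-151216, Mul(-1, Add(-66096, Pow(-506, 3), Mul(-11322, -506), Mul(-433, Pow(-506, 2))))) = Add(-151216, Mul(-1, Add(-66096, -129554216, 5728932, Mul(-433, 256036)))) = Add(-151216, Mul(-1, Add(-66096, -129554216, 5728932, -110863588))) = Add(-151216, Mul(-1, -234754968)) = Add(-151216, 234754968) = 234603752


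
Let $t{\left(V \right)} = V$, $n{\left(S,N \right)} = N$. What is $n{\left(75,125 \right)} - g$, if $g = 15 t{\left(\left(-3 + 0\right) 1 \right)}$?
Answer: $170$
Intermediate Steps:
$g = -45$ ($g = 15 \left(-3 + 0\right) 1 = 15 \left(\left(-3\right) 1\right) = 15 \left(-3\right) = -45$)
$n{\left(75,125 \right)} - g = 125 - -45 = 125 + 45 = 170$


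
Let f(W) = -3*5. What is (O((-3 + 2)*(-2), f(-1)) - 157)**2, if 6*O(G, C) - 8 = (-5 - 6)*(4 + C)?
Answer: 73441/4 ≈ 18360.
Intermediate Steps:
f(W) = -15
O(G, C) = -6 - 11*C/6 (O(G, C) = 4/3 + ((-5 - 6)*(4 + C))/6 = 4/3 + (-11*(4 + C))/6 = 4/3 + (-44 - 11*C)/6 = 4/3 + (-22/3 - 11*C/6) = -6 - 11*C/6)
(O((-3 + 2)*(-2), f(-1)) - 157)**2 = ((-6 - 11/6*(-15)) - 157)**2 = ((-6 + 55/2) - 157)**2 = (43/2 - 157)**2 = (-271/2)**2 = 73441/4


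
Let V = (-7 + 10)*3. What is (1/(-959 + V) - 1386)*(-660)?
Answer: 86902266/95 ≈ 9.1476e+5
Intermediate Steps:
V = 9 (V = 3*3 = 9)
(1/(-959 + V) - 1386)*(-660) = (1/(-959 + 9) - 1386)*(-660) = (1/(-950) - 1386)*(-660) = (-1/950 - 1386)*(-660) = -1316701/950*(-660) = 86902266/95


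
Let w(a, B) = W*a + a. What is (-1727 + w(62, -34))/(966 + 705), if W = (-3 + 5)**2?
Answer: -1417/1671 ≈ -0.84799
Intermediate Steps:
W = 4 (W = 2**2 = 4)
w(a, B) = 5*a (w(a, B) = 4*a + a = 5*a)
(-1727 + w(62, -34))/(966 + 705) = (-1727 + 5*62)/(966 + 705) = (-1727 + 310)/1671 = -1417*1/1671 = -1417/1671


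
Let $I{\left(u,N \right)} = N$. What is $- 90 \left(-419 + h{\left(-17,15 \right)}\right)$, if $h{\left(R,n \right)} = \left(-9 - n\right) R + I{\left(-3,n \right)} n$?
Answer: $-19260$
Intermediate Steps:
$h{\left(R,n \right)} = n^{2} + R \left(-9 - n\right)$ ($h{\left(R,n \right)} = \left(-9 - n\right) R + n n = R \left(-9 - n\right) + n^{2} = n^{2} + R \left(-9 - n\right)$)
$- 90 \left(-419 + h{\left(-17,15 \right)}\right) = - 90 \left(-419 - \left(-153 - 255 - 225\right)\right) = - 90 \left(-419 + \left(225 + 153 + 255\right)\right) = - 90 \left(-419 + 633\right) = \left(-90\right) 214 = -19260$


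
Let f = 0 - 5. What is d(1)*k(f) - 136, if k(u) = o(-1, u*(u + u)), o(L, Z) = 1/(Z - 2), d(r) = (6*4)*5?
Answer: -267/2 ≈ -133.50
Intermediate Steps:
d(r) = 120 (d(r) = 24*5 = 120)
f = -5
o(L, Z) = 1/(-2 + Z)
k(u) = 1/(-2 + 2*u**2) (k(u) = 1/(-2 + u*(u + u)) = 1/(-2 + u*(2*u)) = 1/(-2 + 2*u**2))
d(1)*k(f) - 136 = 120*(1/(2*(-1 + (-5)**2))) - 136 = 120*(1/(2*(-1 + 25))) - 136 = 120*((1/2)/24) - 136 = 120*((1/2)*(1/24)) - 136 = 120*(1/48) - 136 = 5/2 - 136 = -267/2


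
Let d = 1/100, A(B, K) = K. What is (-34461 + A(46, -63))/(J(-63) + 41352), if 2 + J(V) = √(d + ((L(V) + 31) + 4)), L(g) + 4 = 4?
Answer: -142756740000/170982246499 + 1035720*√389/170982246499 ≈ -0.83480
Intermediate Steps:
L(g) = 0 (L(g) = -4 + 4 = 0)
d = 1/100 ≈ 0.010000
J(V) = -2 + 3*√389/10 (J(V) = -2 + √(1/100 + ((0 + 31) + 4)) = -2 + √(1/100 + (31 + 4)) = -2 + √(1/100 + 35) = -2 + √(3501/100) = -2 + 3*√389/10)
(-34461 + A(46, -63))/(J(-63) + 41352) = (-34461 - 63)/((-2 + 3*√389/10) + 41352) = -34524/(41350 + 3*√389/10)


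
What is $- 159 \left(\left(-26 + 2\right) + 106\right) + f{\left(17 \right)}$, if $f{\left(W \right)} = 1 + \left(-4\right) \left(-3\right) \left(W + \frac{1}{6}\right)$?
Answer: $-12831$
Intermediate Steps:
$f{\left(W \right)} = 3 + 12 W$ ($f{\left(W \right)} = 1 + 12 \left(W + \frac{1}{6}\right) = 1 + 12 \left(\frac{1}{6} + W\right) = 1 + \left(2 + 12 W\right) = 3 + 12 W$)
$- 159 \left(\left(-26 + 2\right) + 106\right) + f{\left(17 \right)} = - 159 \left(\left(-26 + 2\right) + 106\right) + \left(3 + 12 \cdot 17\right) = - 159 \left(-24 + 106\right) + \left(3 + 204\right) = \left(-159\right) 82 + 207 = -13038 + 207 = -12831$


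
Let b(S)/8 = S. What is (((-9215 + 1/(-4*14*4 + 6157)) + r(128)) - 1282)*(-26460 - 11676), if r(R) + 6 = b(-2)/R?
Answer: 2376446351139/5933 ≈ 4.0055e+8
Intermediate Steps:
b(S) = 8*S
r(R) = -6 - 16/R (r(R) = -6 + (8*(-2))/R = -6 - 16/R)
(((-9215 + 1/(-4*14*4 + 6157)) + r(128)) - 1282)*(-26460 - 11676) = (((-9215 + 1/(-4*14*4 + 6157)) + (-6 - 16/128)) - 1282)*(-26460 - 11676) = (((-9215 + 1/(-56*4 + 6157)) + (-6 - 16*1/128)) - 1282)*(-38136) = (((-9215 + 1/(-224 + 6157)) + (-6 - ⅛)) - 1282)*(-38136) = (((-9215 + 1/5933) - 49/8) - 1282)*(-38136) = ((-54672594/5933 - 49/8) - 1282)*(-38136) = (-437671469/47464 - 1282)*(-38136) = -498520317/47464*(-38136) = 2376446351139/5933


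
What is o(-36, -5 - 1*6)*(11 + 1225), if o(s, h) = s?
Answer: -44496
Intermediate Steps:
o(-36, -5 - 1*6)*(11 + 1225) = -36*(11 + 1225) = -36*1236 = -44496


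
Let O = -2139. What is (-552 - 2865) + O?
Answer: -5556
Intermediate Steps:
(-552 - 2865) + O = (-552 - 2865) - 2139 = -3417 - 2139 = -5556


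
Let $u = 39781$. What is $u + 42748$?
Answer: $82529$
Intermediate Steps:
$u + 42748 = 39781 + 42748 = 82529$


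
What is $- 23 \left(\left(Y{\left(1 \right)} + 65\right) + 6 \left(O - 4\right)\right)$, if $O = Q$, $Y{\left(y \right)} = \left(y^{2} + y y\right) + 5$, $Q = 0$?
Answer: $-1104$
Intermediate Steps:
$Y{\left(y \right)} = 5 + 2 y^{2}$ ($Y{\left(y \right)} = \left(y^{2} + y^{2}\right) + 5 = 2 y^{2} + 5 = 5 + 2 y^{2}$)
$O = 0$
$- 23 \left(\left(Y{\left(1 \right)} + 65\right) + 6 \left(O - 4\right)\right) = - 23 \left(\left(\left(5 + 2 \cdot 1^{2}\right) + 65\right) + 6 \left(0 - 4\right)\right) = - 23 \left(\left(\left(5 + 2 \cdot 1\right) + 65\right) + 6 \left(-4\right)\right) = - 23 \left(\left(\left(5 + 2\right) + 65\right) - 24\right) = - 23 \left(\left(7 + 65\right) - 24\right) = - 23 \left(72 - 24\right) = \left(-23\right) 48 = -1104$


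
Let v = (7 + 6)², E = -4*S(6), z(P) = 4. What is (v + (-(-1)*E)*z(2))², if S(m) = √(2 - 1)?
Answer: 23409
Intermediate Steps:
S(m) = 1 (S(m) = √1 = 1)
E = -4 (E = -4*1 = -4)
v = 169 (v = 13² = 169)
(v + (-(-1)*E)*z(2))² = (169 - (-1)*(-4)*4)² = (169 - 1*4*4)² = (169 - 4*4)² = (169 - 16)² = 153² = 23409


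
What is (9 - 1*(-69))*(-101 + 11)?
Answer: -7020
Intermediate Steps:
(9 - 1*(-69))*(-101 + 11) = (9 + 69)*(-90) = 78*(-90) = -7020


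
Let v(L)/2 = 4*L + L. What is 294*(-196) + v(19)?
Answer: -57434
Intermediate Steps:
v(L) = 10*L (v(L) = 2*(4*L + L) = 2*(5*L) = 10*L)
294*(-196) + v(19) = 294*(-196) + 10*19 = -57624 + 190 = -57434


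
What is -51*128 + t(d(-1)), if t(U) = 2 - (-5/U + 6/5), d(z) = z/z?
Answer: -32611/5 ≈ -6522.2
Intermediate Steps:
d(z) = 1
t(U) = ⅘ + 5/U (t(U) = 2 - (-5/U + 6*(⅕)) = 2 - (-5/U + 6/5) = 2 - (6/5 - 5/U) = 2 + (-6/5 + 5/U) = ⅘ + 5/U)
-51*128 + t(d(-1)) = -51*128 + (⅘ + 5/1) = -6528 + (⅘ + 5*1) = -6528 + (⅘ + 5) = -6528 + 29/5 = -32611/5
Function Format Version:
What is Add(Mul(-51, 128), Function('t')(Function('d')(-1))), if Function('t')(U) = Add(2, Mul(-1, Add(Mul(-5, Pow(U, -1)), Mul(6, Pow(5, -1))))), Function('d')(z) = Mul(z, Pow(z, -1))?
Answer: Rational(-32611, 5) ≈ -6522.2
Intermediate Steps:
Function('d')(z) = 1
Function('t')(U) = Add(Rational(4, 5), Mul(5, Pow(U, -1))) (Function('t')(U) = Add(2, Mul(-1, Add(Mul(-5, Pow(U, -1)), Mul(6, Rational(1, 5))))) = Add(2, Mul(-1, Add(Mul(-5, Pow(U, -1)), Rational(6, 5)))) = Add(2, Mul(-1, Add(Rational(6, 5), Mul(-5, Pow(U, -1))))) = Add(2, Add(Rational(-6, 5), Mul(5, Pow(U, -1)))) = Add(Rational(4, 5), Mul(5, Pow(U, -1))))
Add(Mul(-51, 128), Function('t')(Function('d')(-1))) = Add(Mul(-51, 128), Add(Rational(4, 5), Mul(5, Pow(1, -1)))) = Add(-6528, Add(Rational(4, 5), Mul(5, 1))) = Add(-6528, Add(Rational(4, 5), 5)) = Add(-6528, Rational(29, 5)) = Rational(-32611, 5)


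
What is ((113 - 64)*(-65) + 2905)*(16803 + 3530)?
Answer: -5693240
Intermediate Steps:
((113 - 64)*(-65) + 2905)*(16803 + 3530) = (49*(-65) + 2905)*20333 = (-3185 + 2905)*20333 = -280*20333 = -5693240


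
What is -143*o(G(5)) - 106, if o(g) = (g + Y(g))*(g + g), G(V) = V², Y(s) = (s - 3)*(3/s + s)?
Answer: -4130232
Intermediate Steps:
Y(s) = (-3 + s)*(s + 3/s)
o(g) = 2*g*(3 + g² - 9/g - 2*g) (o(g) = (g + (3 + g² - 9/g - 3*g))*(g + g) = (3 + g² - 9/g - 2*g)*(2*g) = 2*g*(3 + g² - 9/g - 2*g))
-143*o(G(5)) - 106 = -143*(-18 - 4*(5²)² + 2*(5²)³ + 6*5²) - 106 = -143*(-18 - 4*25² + 2*25³ + 6*25) - 106 = -143*(-18 - 4*625 + 2*15625 + 150) - 106 = -143*(-18 - 2500 + 31250 + 150) - 106 = -143*28882 - 106 = -4130126 - 106 = -4130232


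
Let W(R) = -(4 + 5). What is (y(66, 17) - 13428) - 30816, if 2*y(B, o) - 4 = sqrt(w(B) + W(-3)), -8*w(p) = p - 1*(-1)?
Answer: -44242 + I*sqrt(278)/8 ≈ -44242.0 + 2.0842*I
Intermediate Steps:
w(p) = -1/8 - p/8 (w(p) = -(p - 1*(-1))/8 = -(p + 1)/8 = -(1 + p)/8 = -1/8 - p/8)
W(R) = -9 (W(R) = -1*9 = -9)
y(B, o) = 2 + sqrt(-73/8 - B/8)/2 (y(B, o) = 2 + sqrt((-1/8 - B/8) - 9)/2 = 2 + sqrt(-73/8 - B/8)/2)
(y(66, 17) - 13428) - 30816 = ((2 + sqrt(-146 - 2*66)/8) - 13428) - 30816 = ((2 + sqrt(-146 - 132)/8) - 13428) - 30816 = ((2 + sqrt(-278)/8) - 13428) - 30816 = ((2 + (I*sqrt(278))/8) - 13428) - 30816 = ((2 + I*sqrt(278)/8) - 13428) - 30816 = (-13426 + I*sqrt(278)/8) - 30816 = -44242 + I*sqrt(278)/8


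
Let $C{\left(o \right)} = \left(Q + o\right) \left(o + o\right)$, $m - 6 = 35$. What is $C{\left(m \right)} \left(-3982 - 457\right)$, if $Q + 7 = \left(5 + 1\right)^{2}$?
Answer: $-25479860$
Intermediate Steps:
$m = 41$ ($m = 6 + 35 = 41$)
$Q = 29$ ($Q = -7 + \left(5 + 1\right)^{2} = -7 + 6^{2} = -7 + 36 = 29$)
$C{\left(o \right)} = 2 o \left(29 + o\right)$ ($C{\left(o \right)} = \left(29 + o\right) \left(o + o\right) = \left(29 + o\right) 2 o = 2 o \left(29 + o\right)$)
$C{\left(m \right)} \left(-3982 - 457\right) = 2 \cdot 41 \left(29 + 41\right) \left(-3982 - 457\right) = 2 \cdot 41 \cdot 70 \left(-3982 - 457\right) = 5740 \left(-4439\right) = -25479860$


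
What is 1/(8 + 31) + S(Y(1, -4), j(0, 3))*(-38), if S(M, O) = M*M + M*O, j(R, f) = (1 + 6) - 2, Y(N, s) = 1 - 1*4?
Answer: 8893/39 ≈ 228.03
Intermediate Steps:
Y(N, s) = -3 (Y(N, s) = 1 - 4 = -3)
j(R, f) = 5 (j(R, f) = 7 - 2 = 5)
S(M, O) = M² + M*O
1/(8 + 31) + S(Y(1, -4), j(0, 3))*(-38) = 1/(8 + 31) - 3*(-3 + 5)*(-38) = 1/39 - 3*2*(-38) = 1/39 - 6*(-38) = 1/39 + 228 = 8893/39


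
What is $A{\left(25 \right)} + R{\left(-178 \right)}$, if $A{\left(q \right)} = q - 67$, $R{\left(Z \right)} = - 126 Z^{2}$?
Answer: $-3992226$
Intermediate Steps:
$A{\left(q \right)} = -67 + q$ ($A{\left(q \right)} = q - 67 = -67 + q$)
$A{\left(25 \right)} + R{\left(-178 \right)} = \left(-67 + 25\right) - 126 \left(-178\right)^{2} = -42 - 3992184 = -3992226$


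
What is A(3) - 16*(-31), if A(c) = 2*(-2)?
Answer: 492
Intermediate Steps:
A(c) = -4
A(3) - 16*(-31) = -4 - 16*(-31) = -4 + 496 = 492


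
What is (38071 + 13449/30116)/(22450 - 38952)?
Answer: -1146559685/496974232 ≈ -2.3071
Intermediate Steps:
(38071 + 13449/30116)/(22450 - 38952) = (38071 + 13449*(1/30116))/(-16502) = (38071 + 13449/30116)*(-1/16502) = (1146559685/30116)*(-1/16502) = -1146559685/496974232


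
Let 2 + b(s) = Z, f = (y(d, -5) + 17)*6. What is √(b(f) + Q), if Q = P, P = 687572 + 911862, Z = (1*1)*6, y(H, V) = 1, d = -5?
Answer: √1599438 ≈ 1264.7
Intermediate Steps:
f = 108 (f = (1 + 17)*6 = 18*6 = 108)
Z = 6 (Z = 1*6 = 6)
P = 1599434
b(s) = 4 (b(s) = -2 + 6 = 4)
Q = 1599434
√(b(f) + Q) = √(4 + 1599434) = √1599438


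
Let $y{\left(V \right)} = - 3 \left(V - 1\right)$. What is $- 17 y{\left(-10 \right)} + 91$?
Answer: $-470$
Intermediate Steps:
$y{\left(V \right)} = 3 - 3 V$ ($y{\left(V \right)} = - 3 \left(-1 + V\right) = 3 - 3 V$)
$- 17 y{\left(-10 \right)} + 91 = - 17 \left(3 - -30\right) + 91 = - 17 \left(3 + 30\right) + 91 = \left(-17\right) 33 + 91 = -561 + 91 = -470$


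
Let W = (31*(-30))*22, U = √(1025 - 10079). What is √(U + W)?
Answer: √(-20460 + 3*I*√1006) ≈ 0.3326 + 143.04*I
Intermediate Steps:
U = 3*I*√1006 (U = √(-9054) = 3*I*√1006 ≈ 95.152*I)
W = -20460 (W = -930*22 = -20460)
√(U + W) = √(3*I*√1006 - 20460) = √(-20460 + 3*I*√1006)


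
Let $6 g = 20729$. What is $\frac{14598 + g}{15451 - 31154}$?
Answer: $- \frac{108317}{94218} \approx -1.1496$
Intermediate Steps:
$g = \frac{20729}{6}$ ($g = \frac{1}{6} \cdot 20729 = \frac{20729}{6} \approx 3454.8$)
$\frac{14598 + g}{15451 - 31154} = \frac{14598 + \frac{20729}{6}}{15451 - 31154} = \frac{108317}{6 \left(-15703\right)} = \frac{108317}{6} \left(- \frac{1}{15703}\right) = - \frac{108317}{94218}$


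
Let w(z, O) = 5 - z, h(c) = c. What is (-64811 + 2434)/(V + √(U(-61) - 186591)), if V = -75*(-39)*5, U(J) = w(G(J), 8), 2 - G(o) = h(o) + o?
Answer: -182452725/42815467 + 62377*I*√186710/214077335 ≈ -4.2614 + 0.1259*I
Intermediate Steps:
G(o) = 2 - 2*o (G(o) = 2 - (o + o) = 2 - 2*o)
U(J) = 3 + 2*J (U(J) = 5 - (2 - 2*J) = 5 + (-2 + 2*J) = 3 + 2*J)
V = 14625 (V = 2925*5 = 14625)
(-64811 + 2434)/(V + √(U(-61) - 186591)) = (-64811 + 2434)/(14625 + √((3 + 2*(-61)) - 186591)) = -62377/(14625 + √((3 - 122) - 186591)) = -62377/(14625 + √(-119 - 186591)) = -62377/(14625 + √(-186710)) = -62377/(14625 + I*√186710)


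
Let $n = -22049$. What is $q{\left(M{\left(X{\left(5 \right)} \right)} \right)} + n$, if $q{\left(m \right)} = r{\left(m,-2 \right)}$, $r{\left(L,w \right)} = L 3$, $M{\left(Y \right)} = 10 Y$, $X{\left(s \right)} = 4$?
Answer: $-21929$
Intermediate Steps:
$r{\left(L,w \right)} = 3 L$
$q{\left(m \right)} = 3 m$
$q{\left(M{\left(X{\left(5 \right)} \right)} \right)} + n = 3 \cdot 10 \cdot 4 - 22049 = 3 \cdot 40 - 22049 = 120 - 22049 = -21929$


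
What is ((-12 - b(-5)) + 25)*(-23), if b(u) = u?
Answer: -414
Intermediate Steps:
((-12 - b(-5)) + 25)*(-23) = ((-12 - 1*(-5)) + 25)*(-23) = ((-12 + 5) + 25)*(-23) = (-7 + 25)*(-23) = 18*(-23) = -414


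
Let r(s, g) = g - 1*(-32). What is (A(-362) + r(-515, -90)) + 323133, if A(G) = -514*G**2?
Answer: -67033541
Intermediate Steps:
r(s, g) = 32 + g (r(s, g) = g + 32 = 32 + g)
(A(-362) + r(-515, -90)) + 323133 = (-514*(-362)**2 + (32 - 90)) + 323133 = (-514*131044 - 58) + 323133 = (-67356616 - 58) + 323133 = -67356674 + 323133 = -67033541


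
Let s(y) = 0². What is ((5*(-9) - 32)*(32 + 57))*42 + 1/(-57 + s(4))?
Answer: -16406083/57 ≈ -2.8783e+5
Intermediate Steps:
s(y) = 0
((5*(-9) - 32)*(32 + 57))*42 + 1/(-57 + s(4)) = ((5*(-9) - 32)*(32 + 57))*42 + 1/(-57 + 0) = ((-45 - 32)*89)*42 + 1/(-57) = -77*89*42 - 1/57 = -6853*42 - 1/57 = -287826 - 1/57 = -16406083/57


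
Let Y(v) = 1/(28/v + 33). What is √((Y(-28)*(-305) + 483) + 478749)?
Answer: √30670238/8 ≈ 692.26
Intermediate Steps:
Y(v) = 1/(33 + 28/v)
√((Y(-28)*(-305) + 483) + 478749) = √((-28/(28 + 33*(-28))*(-305) + 483) + 478749) = √((-28/(28 - 924)*(-305) + 483) + 478749) = √((-28/(-896)*(-305) + 483) + 478749) = √((-28*(-1/896)*(-305) + 483) + 478749) = √(((1/32)*(-305) + 483) + 478749) = √((-305/32 + 483) + 478749) = √(15151/32 + 478749) = √(15335119/32) = √30670238/8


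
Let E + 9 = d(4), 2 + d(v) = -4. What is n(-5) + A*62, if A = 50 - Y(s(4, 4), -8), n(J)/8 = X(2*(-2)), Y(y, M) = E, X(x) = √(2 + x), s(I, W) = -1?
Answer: 4030 + 8*I*√2 ≈ 4030.0 + 11.314*I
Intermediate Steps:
d(v) = -6 (d(v) = -2 - 4 = -6)
E = -15 (E = -9 - 6 = -15)
Y(y, M) = -15
n(J) = 8*I*√2 (n(J) = 8*√(2 + 2*(-2)) = 8*√(2 - 4) = 8*√(-2) = 8*(I*√2) = 8*I*√2)
A = 65 (A = 50 - 1*(-15) = 50 + 15 = 65)
n(-5) + A*62 = 8*I*√2 + 65*62 = 8*I*√2 + 4030 = 4030 + 8*I*√2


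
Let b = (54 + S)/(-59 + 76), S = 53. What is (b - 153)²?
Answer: 6220036/289 ≈ 21523.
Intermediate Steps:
b = 107/17 (b = (54 + 53)/(-59 + 76) = 107/17 ≈ 6.2941)
(b - 153)² = (107/17 - 153)² = (-2494/17)² = 6220036/289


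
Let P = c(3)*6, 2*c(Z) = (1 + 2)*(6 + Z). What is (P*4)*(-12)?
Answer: -3888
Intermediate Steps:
c(Z) = 9 + 3*Z/2 (c(Z) = ((1 + 2)*(6 + Z))/2 = (3*(6 + Z))/2 = (18 + 3*Z)/2 = 9 + 3*Z/2)
P = 81 (P = (9 + (3/2)*3)*6 = (9 + 9/2)*6 = (27/2)*6 = 81)
(P*4)*(-12) = (81*4)*(-12) = 324*(-12) = -3888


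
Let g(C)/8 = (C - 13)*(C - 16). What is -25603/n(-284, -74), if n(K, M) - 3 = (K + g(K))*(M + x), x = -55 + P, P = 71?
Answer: 25603/41325925 ≈ 0.00061954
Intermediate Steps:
g(C) = 8*(-16 + C)*(-13 + C) (g(C) = 8*((C - 13)*(C - 16)) = 8*((-13 + C)*(-16 + C)) = 8*((-16 + C)*(-13 + C)) = 8*(-16 + C)*(-13 + C))
x = 16 (x = -55 + 71 = 16)
n(K, M) = 3 + (16 + M)*(1664 - 231*K + 8*K**2) (n(K, M) = 3 + (K + (1664 - 232*K + 8*K**2))*(M + 16) = 3 + (1664 - 231*K + 8*K**2)*(16 + M) = 3 + (16 + M)*(1664 - 231*K + 8*K**2))
-25603/n(-284, -74) = -25603/(26627 - 3696*(-284) + 128*(-284)**2 - 284*(-74) + 8*(-74)*(208 + (-284)**2 - 29*(-284))) = -25603/(26627 + 1049664 + 128*80656 + 21016 + 8*(-74)*(208 + 80656 + 8236)) = -25603/(26627 + 1049664 + 10323968 + 21016 + 8*(-74)*89100) = -25603/(26627 + 1049664 + 10323968 + 21016 - 52747200) = -25603/(-41325925) = -25603*(-1/41325925) = 25603/41325925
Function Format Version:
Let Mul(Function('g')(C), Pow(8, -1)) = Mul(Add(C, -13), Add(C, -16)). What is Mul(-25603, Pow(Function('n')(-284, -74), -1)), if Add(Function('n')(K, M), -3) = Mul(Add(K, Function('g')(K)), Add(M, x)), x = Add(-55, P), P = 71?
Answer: Rational(25603, 41325925) ≈ 0.00061954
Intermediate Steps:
Function('g')(C) = Mul(8, Add(-16, C), Add(-13, C)) (Function('g')(C) = Mul(8, Mul(Add(C, -13), Add(C, -16))) = Mul(8, Mul(Add(-13, C), Add(-16, C))) = Mul(8, Mul(Add(-16, C), Add(-13, C))) = Mul(8, Add(-16, C), Add(-13, C)))
x = 16 (x = Add(-55, 71) = 16)
Function('n')(K, M) = Add(3, Mul(Add(16, M), Add(1664, Mul(-231, K), Mul(8, Pow(K, 2))))) (Function('n')(K, M) = Add(3, Mul(Add(K, Add(1664, Mul(-232, K), Mul(8, Pow(K, 2)))), Add(M, 16))) = Add(3, Mul(Add(1664, Mul(-231, K), Mul(8, Pow(K, 2))), Add(16, M))) = Add(3, Mul(Add(16, M), Add(1664, Mul(-231, K), Mul(8, Pow(K, 2))))))
Mul(-25603, Pow(Function('n')(-284, -74), -1)) = Mul(-25603, Pow(Add(26627, Mul(-3696, -284), Mul(128, Pow(-284, 2)), Mul(-284, -74), Mul(8, -74, Add(208, Pow(-284, 2), Mul(-29, -284)))), -1)) = Mul(-25603, Pow(Add(26627, 1049664, Mul(128, 80656), 21016, Mul(8, -74, Add(208, 80656, 8236))), -1)) = Mul(-25603, Pow(Add(26627, 1049664, 10323968, 21016, Mul(8, -74, 89100)), -1)) = Mul(-25603, Pow(Add(26627, 1049664, 10323968, 21016, -52747200), -1)) = Mul(-25603, Pow(-41325925, -1)) = Mul(-25603, Rational(-1, 41325925)) = Rational(25603, 41325925)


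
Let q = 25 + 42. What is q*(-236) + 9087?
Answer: -6725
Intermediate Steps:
q = 67
q*(-236) + 9087 = 67*(-236) + 9087 = -15812 + 9087 = -6725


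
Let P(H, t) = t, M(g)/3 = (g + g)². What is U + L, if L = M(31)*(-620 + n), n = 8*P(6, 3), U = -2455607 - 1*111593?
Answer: -9440272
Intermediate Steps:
M(g) = 12*g² (M(g) = 3*(g + g)² = 3*(2*g)² = 3*(4*g²) = 12*g²)
U = -2567200 (U = -2455607 - 111593 = -2567200)
n = 24 (n = 8*3 = 24)
L = -6873072 (L = (12*31²)*(-620 + 24) = (12*961)*(-596) = 11532*(-596) = -6873072)
U + L = -2567200 - 6873072 = -9440272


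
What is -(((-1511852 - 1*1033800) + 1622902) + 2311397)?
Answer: -1388647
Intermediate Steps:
-(((-1511852 - 1*1033800) + 1622902) + 2311397) = -(((-1511852 - 1033800) + 1622902) + 2311397) = -((-2545652 + 1622902) + 2311397) = -(-922750 + 2311397) = -1*1388647 = -1388647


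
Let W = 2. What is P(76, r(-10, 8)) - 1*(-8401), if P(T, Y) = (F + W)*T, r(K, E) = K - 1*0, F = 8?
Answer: 9161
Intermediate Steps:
r(K, E) = K (r(K, E) = K + 0 = K)
P(T, Y) = 10*T (P(T, Y) = (8 + 2)*T = 10*T)
P(76, r(-10, 8)) - 1*(-8401) = 10*76 - 1*(-8401) = 760 + 8401 = 9161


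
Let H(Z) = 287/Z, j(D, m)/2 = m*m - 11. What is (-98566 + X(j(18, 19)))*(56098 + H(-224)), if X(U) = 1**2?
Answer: -176933538675/32 ≈ -5.5292e+9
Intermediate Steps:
j(D, m) = -22 + 2*m**2 (j(D, m) = 2*(m*m - 11) = 2*(m**2 - 11) = 2*(-11 + m**2) = -22 + 2*m**2)
X(U) = 1
(-98566 + X(j(18, 19)))*(56098 + H(-224)) = (-98566 + 1)*(56098 + 287/(-224)) = -98565*(56098 + 287*(-1/224)) = -98565*(56098 - 41/32) = -98565*1795095/32 = -176933538675/32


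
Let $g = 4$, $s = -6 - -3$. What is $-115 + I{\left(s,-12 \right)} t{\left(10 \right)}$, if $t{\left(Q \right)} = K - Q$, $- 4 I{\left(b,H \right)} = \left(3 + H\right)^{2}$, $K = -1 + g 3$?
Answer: $- \frac{541}{4} \approx -135.25$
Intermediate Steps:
$s = -3$ ($s = -6 + 3 = -3$)
$K = 11$ ($K = -1 + 4 \cdot 3 = -1 + 12 = 11$)
$I{\left(b,H \right)} = - \frac{\left(3 + H\right)^{2}}{4}$
$t{\left(Q \right)} = 11 - Q$
$-115 + I{\left(s,-12 \right)} t{\left(10 \right)} = -115 + - \frac{\left(3 - 12\right)^{2}}{4} \left(11 - 10\right) = -115 + - \frac{\left(-9\right)^{2}}{4} \left(11 - 10\right) = -115 + \left(- \frac{1}{4}\right) 81 \cdot 1 = -115 - \frac{81}{4} = - \frac{541}{4}$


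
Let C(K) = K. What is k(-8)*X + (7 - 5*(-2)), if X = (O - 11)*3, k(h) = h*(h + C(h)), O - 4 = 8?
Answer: 401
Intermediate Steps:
O = 12 (O = 4 + 8 = 12)
k(h) = 2*h² (k(h) = h*(h + h) = h*(2*h) = 2*h²)
X = 3 (X = (12 - 11)*3 = 1*3 = 3)
k(-8)*X + (7 - 5*(-2)) = (2*(-8)²)*3 + (7 - 5*(-2)) = (2*64)*3 + (7 + 10) = 128*3 + 17 = 384 + 17 = 401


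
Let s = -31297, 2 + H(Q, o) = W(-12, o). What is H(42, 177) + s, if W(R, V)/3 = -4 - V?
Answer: -31842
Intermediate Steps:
W(R, V) = -12 - 3*V (W(R, V) = 3*(-4 - V) = -12 - 3*V)
H(Q, o) = -14 - 3*o (H(Q, o) = -2 + (-12 - 3*o) = -14 - 3*o)
H(42, 177) + s = (-14 - 3*177) - 31297 = (-14 - 531) - 31297 = -545 - 31297 = -31842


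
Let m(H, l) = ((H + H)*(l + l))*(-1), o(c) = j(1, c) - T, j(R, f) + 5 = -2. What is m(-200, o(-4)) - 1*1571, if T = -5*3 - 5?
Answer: 8829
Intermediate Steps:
T = -20 (T = -15 - 5 = -20)
j(R, f) = -7 (j(R, f) = -5 - 2 = -7)
o(c) = 13 (o(c) = -7 - 1*(-20) = -7 + 20 = 13)
m(H, l) = -4*H*l (m(H, l) = ((2*H)*(2*l))*(-1) = (4*H*l)*(-1) = -4*H*l)
m(-200, o(-4)) - 1*1571 = -4*(-200)*13 - 1*1571 = 10400 - 1571 = 8829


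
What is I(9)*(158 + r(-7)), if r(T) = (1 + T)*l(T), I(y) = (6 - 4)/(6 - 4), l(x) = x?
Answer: 200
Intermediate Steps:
I(y) = 1 (I(y) = 2/2 = 2*(1/2) = 1)
r(T) = T*(1 + T) (r(T) = (1 + T)*T = T*(1 + T))
I(9)*(158 + r(-7)) = 1*(158 - 7*(1 - 7)) = 1*(158 - 7*(-6)) = 1*(158 + 42) = 1*200 = 200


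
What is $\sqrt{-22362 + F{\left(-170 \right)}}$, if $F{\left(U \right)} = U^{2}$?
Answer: $\sqrt{6538} \approx 80.858$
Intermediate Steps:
$\sqrt{-22362 + F{\left(-170 \right)}} = \sqrt{-22362 + \left(-170\right)^{2}} = \sqrt{-22362 + 28900} = \sqrt{6538}$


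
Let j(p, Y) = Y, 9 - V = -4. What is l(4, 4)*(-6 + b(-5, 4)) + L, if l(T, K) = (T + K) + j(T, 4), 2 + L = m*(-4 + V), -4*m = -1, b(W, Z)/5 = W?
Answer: -1487/4 ≈ -371.75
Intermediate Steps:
V = 13 (V = 9 - 1*(-4) = 9 + 4 = 13)
b(W, Z) = 5*W
m = 1/4 (m = -1/4*(-1) = 1/4 ≈ 0.25000)
L = 1/4 (L = -2 + (-4 + 13)/4 = -2 + (1/4)*9 = -2 + 9/4 = 1/4 ≈ 0.25000)
l(T, K) = 4 + K + T (l(T, K) = (T + K) + 4 = (K + T) + 4 = 4 + K + T)
l(4, 4)*(-6 + b(-5, 4)) + L = (4 + 4 + 4)*(-6 + 5*(-5)) + 1/4 = 12*(-6 - 25) + 1/4 = 12*(-31) + 1/4 = -372 + 1/4 = -1487/4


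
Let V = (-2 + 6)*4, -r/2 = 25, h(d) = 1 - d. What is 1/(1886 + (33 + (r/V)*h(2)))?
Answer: 8/15377 ≈ 0.00052026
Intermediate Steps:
r = -50 (r = -2*25 = -50)
V = 16 (V = 4*4 = 16)
1/(1886 + (33 + (r/V)*h(2))) = 1/(1886 + (33 + (-50/16)*(1 - 1*2))) = 1/(1886 + (33 + (-50*1/16)*(1 - 2))) = 1/(1886 + (33 - 25/8*(-1))) = 1/(1886 + (33 + 25/8)) = 1/(1886 + 289/8) = 1/(15377/8) = 8/15377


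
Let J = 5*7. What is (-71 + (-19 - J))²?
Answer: 15625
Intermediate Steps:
J = 35
(-71 + (-19 - J))² = (-71 + (-19 - 1*35))² = (-71 + (-19 - 35))² = (-71 - 54)² = (-125)² = 15625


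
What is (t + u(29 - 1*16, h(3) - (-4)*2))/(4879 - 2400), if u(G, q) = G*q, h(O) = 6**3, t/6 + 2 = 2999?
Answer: 20894/2479 ≈ 8.4284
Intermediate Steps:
t = 17982 (t = -12 + 6*2999 = -12 + 17994 = 17982)
h(O) = 216
(t + u(29 - 1*16, h(3) - (-4)*2))/(4879 - 2400) = (17982 + (29 - 1*16)*(216 - (-4)*2))/(4879 - 2400) = (17982 + (29 - 16)*(216 - 1*(-8)))/2479 = (17982 + 13*(216 + 8))*(1/2479) = (17982 + 13*224)*(1/2479) = (17982 + 2912)*(1/2479) = 20894*(1/2479) = 20894/2479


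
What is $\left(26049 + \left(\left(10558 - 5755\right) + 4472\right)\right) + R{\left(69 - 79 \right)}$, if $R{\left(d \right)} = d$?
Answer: $35314$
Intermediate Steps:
$\left(26049 + \left(\left(10558 - 5755\right) + 4472\right)\right) + R{\left(69 - 79 \right)} = \left(26049 + \left(\left(10558 - 5755\right) + 4472\right)\right) + \left(69 - 79\right) = \left(26049 + \left(4803 + 4472\right)\right) + \left(69 - 79\right) = \left(26049 + 9275\right) - 10 = 35324 - 10 = 35314$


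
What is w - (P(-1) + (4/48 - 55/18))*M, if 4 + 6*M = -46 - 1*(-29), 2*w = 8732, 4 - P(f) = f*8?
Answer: 316627/72 ≈ 4397.6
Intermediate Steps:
P(f) = 4 - 8*f (P(f) = 4 - f*8 = 4 - 8*f)
w = 4366 (w = (½)*8732 = 4366)
M = -7/2 (M = -⅔ + (-46 - 1*(-29))/6 = -⅔ + (-46 + 29)/6 = -⅔ + (⅙)*(-17) = -⅔ - 17/6 = -7/2 ≈ -3.5000)
w - (P(-1) + (4/48 - 55/18))*M = 4366 - ((4 - 8*(-1)) + (4/48 - 55/18))*(-7)/2 = 4366 - ((4 + 8) + (4*(1/48) - 55*1/18))*(-7)/2 = 4366 - (12 + (1/12 - 55/18))*(-7)/2 = 4366 - (12 - 107/36)*(-7)/2 = 4366 - 325*(-7)/(36*2) = 4366 - 1*(-2275/72) = 4366 + 2275/72 = 316627/72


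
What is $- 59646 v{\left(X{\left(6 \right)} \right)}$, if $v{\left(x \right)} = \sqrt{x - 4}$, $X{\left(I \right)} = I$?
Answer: $- 59646 \sqrt{2} \approx -84352.0$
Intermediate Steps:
$v{\left(x \right)} = \sqrt{-4 + x}$
$- 59646 v{\left(X{\left(6 \right)} \right)} = - 59646 \sqrt{-4 + 6} = - 59646 \sqrt{2}$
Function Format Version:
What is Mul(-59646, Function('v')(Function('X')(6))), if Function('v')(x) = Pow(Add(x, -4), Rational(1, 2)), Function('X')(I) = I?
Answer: Mul(-59646, Pow(2, Rational(1, 2))) ≈ -84352.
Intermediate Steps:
Function('v')(x) = Pow(Add(-4, x), Rational(1, 2))
Mul(-59646, Function('v')(Function('X')(6))) = Mul(-59646, Pow(Add(-4, 6), Rational(1, 2))) = Mul(-59646, Pow(2, Rational(1, 2)))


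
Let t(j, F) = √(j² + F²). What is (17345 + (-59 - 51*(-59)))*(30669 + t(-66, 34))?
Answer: 622427355 + 40590*√1378 ≈ 6.2393e+8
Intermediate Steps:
t(j, F) = √(F² + j²)
(17345 + (-59 - 51*(-59)))*(30669 + t(-66, 34)) = (17345 + (-59 - 51*(-59)))*(30669 + √(34² + (-66)²)) = (17345 + (-59 + 3009))*(30669 + √(1156 + 4356)) = (17345 + 2950)*(30669 + √5512) = 20295*(30669 + 2*√1378) = 622427355 + 40590*√1378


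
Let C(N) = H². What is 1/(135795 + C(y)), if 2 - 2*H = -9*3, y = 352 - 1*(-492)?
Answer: 4/544021 ≈ 7.3527e-6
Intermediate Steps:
y = 844 (y = 352 + 492 = 844)
H = 29/2 (H = 1 - (-9)*3/2 = 1 - ½*(-27) = 1 + 27/2 = 29/2 ≈ 14.500)
C(N) = 841/4 (C(N) = (29/2)² = 841/4)
1/(135795 + C(y)) = 1/(135795 + 841/4) = 1/(544021/4) = 4/544021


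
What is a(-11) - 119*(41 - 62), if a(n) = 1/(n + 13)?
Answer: 4999/2 ≈ 2499.5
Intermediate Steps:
a(n) = 1/(13 + n)
a(-11) - 119*(41 - 62) = 1/(13 - 11) - 119*(41 - 62) = 1/2 - 119*(-21) = ½ + 2499 = 4999/2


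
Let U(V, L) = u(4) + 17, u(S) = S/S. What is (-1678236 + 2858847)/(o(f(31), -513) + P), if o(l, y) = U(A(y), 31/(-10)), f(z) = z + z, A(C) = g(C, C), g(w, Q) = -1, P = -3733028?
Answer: -1180611/3733010 ≈ -0.31626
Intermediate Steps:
u(S) = 1
A(C) = -1
f(z) = 2*z
U(V, L) = 18 (U(V, L) = 1 + 17 = 18)
o(l, y) = 18
(-1678236 + 2858847)/(o(f(31), -513) + P) = (-1678236 + 2858847)/(18 - 3733028) = 1180611/(-3733010) = 1180611*(-1/3733010) = -1180611/3733010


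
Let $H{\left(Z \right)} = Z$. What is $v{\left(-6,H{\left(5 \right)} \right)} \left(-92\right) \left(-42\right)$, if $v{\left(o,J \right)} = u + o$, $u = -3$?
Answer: $-34776$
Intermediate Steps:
$v{\left(o,J \right)} = -3 + o$
$v{\left(-6,H{\left(5 \right)} \right)} \left(-92\right) \left(-42\right) = \left(-3 - 6\right) \left(-92\right) \left(-42\right) = \left(-9\right) \left(-92\right) \left(-42\right) = 828 \left(-42\right) = -34776$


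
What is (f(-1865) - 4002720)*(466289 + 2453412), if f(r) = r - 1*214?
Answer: -11692815645099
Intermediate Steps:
f(r) = -214 + r (f(r) = r - 214 = -214 + r)
(f(-1865) - 4002720)*(466289 + 2453412) = ((-214 - 1865) - 4002720)*(466289 + 2453412) = (-2079 - 4002720)*2919701 = -4004799*2919701 = -11692815645099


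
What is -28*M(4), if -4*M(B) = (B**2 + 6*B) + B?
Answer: 308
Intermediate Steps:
M(B) = -7*B/4 - B**2/4 (M(B) = -((B**2 + 6*B) + B)/4 = -(B**2 + 7*B)/4 = -7*B/4 - B**2/4)
-28*M(4) = -(-7)*4*(7 + 4) = -(-7)*4*11 = -28*(-11) = 308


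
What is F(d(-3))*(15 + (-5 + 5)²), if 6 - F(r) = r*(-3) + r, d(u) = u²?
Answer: 360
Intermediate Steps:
F(r) = 6 + 2*r (F(r) = 6 - (r*(-3) + r) = 6 - (-3*r + r) = 6 - (-2)*r = 6 + 2*r)
F(d(-3))*(15 + (-5 + 5)²) = (6 + 2*(-3)²)*(15 + (-5 + 5)²) = (6 + 2*9)*(15 + 0²) = (6 + 18)*(15 + 0) = 24*15 = 360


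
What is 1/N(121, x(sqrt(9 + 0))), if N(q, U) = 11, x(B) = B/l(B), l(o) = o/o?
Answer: 1/11 ≈ 0.090909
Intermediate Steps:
l(o) = 1
x(B) = B (x(B) = B/1 = B*1 = B)
1/N(121, x(sqrt(9 + 0))) = 1/11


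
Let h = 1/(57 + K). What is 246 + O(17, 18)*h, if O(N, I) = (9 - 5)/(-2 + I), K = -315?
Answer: 253871/1032 ≈ 246.00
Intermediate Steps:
O(N, I) = 4/(-2 + I)
h = -1/258 (h = 1/(57 - 315) = 1/(-258) = -1/258 ≈ -0.0038760)
246 + O(17, 18)*h = 246 + (4/(-2 + 18))*(-1/258) = 246 + (4/16)*(-1/258) = 246 + (4*(1/16))*(-1/258) = 246 + (¼)*(-1/258) = 246 - 1/1032 = 253871/1032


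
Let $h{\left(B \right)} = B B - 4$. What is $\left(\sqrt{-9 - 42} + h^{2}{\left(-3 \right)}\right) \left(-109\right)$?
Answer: $-2725 - 109 i \sqrt{51} \approx -2725.0 - 778.42 i$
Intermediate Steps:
$h{\left(B \right)} = -4 + B^{2}$ ($h{\left(B \right)} = B^{2} - 4 = -4 + B^{2}$)
$\left(\sqrt{-9 - 42} + h^{2}{\left(-3 \right)}\right) \left(-109\right) = \left(\sqrt{-9 - 42} + \left(-4 + \left(-3\right)^{2}\right)^{2}\right) \left(-109\right) = \left(\sqrt{-51} + \left(-4 + 9\right)^{2}\right) \left(-109\right) = \left(i \sqrt{51} + 5^{2}\right) \left(-109\right) = \left(i \sqrt{51} + 25\right) \left(-109\right) = \left(25 + i \sqrt{51}\right) \left(-109\right) = -2725 - 109 i \sqrt{51}$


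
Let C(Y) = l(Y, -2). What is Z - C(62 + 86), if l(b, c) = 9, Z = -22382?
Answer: -22391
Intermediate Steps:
C(Y) = 9
Z - C(62 + 86) = -22382 - 1*9 = -22382 - 9 = -22391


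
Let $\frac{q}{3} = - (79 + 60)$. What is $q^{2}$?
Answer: $173889$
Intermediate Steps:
$q = -417$ ($q = 3 \left(- (79 + 60)\right) = 3 \left(\left(-1\right) 139\right) = 3 \left(-139\right) = -417$)
$q^{2} = \left(-417\right)^{2} = 173889$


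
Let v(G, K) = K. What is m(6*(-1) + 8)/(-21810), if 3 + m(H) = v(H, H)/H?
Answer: 1/10905 ≈ 9.1701e-5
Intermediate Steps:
m(H) = -2 (m(H) = -3 + H/H = -3 + 1 = -2)
m(6*(-1) + 8)/(-21810) = -2/(-21810) = -2*(-1/21810) = 1/10905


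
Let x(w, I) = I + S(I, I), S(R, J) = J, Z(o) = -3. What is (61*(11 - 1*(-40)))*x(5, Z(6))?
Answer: -18666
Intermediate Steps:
x(w, I) = 2*I (x(w, I) = I + I = 2*I)
(61*(11 - 1*(-40)))*x(5, Z(6)) = (61*(11 - 1*(-40)))*(2*(-3)) = (61*(11 + 40))*(-6) = (61*51)*(-6) = 3111*(-6) = -18666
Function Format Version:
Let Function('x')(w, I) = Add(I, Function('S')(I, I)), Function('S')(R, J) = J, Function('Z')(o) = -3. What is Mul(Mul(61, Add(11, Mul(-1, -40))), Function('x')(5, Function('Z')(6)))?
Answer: -18666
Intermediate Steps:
Function('x')(w, I) = Mul(2, I) (Function('x')(w, I) = Add(I, I) = Mul(2, I))
Mul(Mul(61, Add(11, Mul(-1, -40))), Function('x')(5, Function('Z')(6))) = Mul(Mul(61, Add(11, Mul(-1, -40))), Mul(2, -3)) = Mul(Mul(61, Add(11, 40)), -6) = Mul(Mul(61, 51), -6) = Mul(3111, -6) = -18666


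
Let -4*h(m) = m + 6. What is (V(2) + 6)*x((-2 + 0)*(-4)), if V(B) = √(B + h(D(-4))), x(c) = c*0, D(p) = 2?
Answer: 0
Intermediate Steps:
h(m) = -3/2 - m/4 (h(m) = -(m + 6)/4 = -(6 + m)/4 = -3/2 - m/4)
x(c) = 0
V(B) = √(-2 + B) (V(B) = √(B + (-3/2 - ¼*2)) = √(B + (-3/2 - ½)) = √(B - 2) = √(-2 + B))
(V(2) + 6)*x((-2 + 0)*(-4)) = (√(-2 + 2) + 6)*0 = (√0 + 6)*0 = (0 + 6)*0 = 6*0 = 0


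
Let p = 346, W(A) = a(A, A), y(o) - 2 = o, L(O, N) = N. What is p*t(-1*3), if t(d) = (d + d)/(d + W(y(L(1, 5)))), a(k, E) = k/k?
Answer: 1038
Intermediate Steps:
y(o) = 2 + o
a(k, E) = 1
W(A) = 1
t(d) = 2*d/(1 + d) (t(d) = (d + d)/(d + 1) = (2*d)/(1 + d) = 2*d/(1 + d))
p*t(-1*3) = 346*(2*(-1*3)/(1 - 1*3)) = 346*(2*(-3)/(1 - 3)) = 346*(2*(-3)/(-2)) = 346*(2*(-3)*(-½)) = 346*3 = 1038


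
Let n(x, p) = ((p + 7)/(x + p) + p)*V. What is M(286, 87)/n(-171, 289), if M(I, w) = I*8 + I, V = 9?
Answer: 1298/1323 ≈ 0.98110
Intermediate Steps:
n(x, p) = 9*p + 9*(7 + p)/(p + x) (n(x, p) = ((p + 7)/(x + p) + p)*9 = ((7 + p)/(p + x) + p)*9 = (p + (7 + p)/(p + x))*9 = 9*p + 9*(7 + p)/(p + x))
M(I, w) = 9*I (M(I, w) = 8*I + I = 9*I)
M(286, 87)/n(-171, 289) = (9*286)/((9*(7 + 289 + 289**2 + 289*(-171))/(289 - 171))) = 2574/((9*(7 + 289 + 83521 - 49419)/118)) = 2574/((9*(1/118)*34398)) = 2574/(154791/59) = 2574*(59/154791) = 1298/1323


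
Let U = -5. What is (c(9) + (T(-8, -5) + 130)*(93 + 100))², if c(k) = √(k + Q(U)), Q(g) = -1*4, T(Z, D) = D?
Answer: (24125 + √5)² ≈ 5.8212e+8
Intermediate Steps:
Q(g) = -4
c(k) = √(-4 + k) (c(k) = √(k - 4) = √(-4 + k))
(c(9) + (T(-8, -5) + 130)*(93 + 100))² = (√(-4 + 9) + (-5 + 130)*(93 + 100))² = (√5 + 125*193)² = (√5 + 24125)² = (24125 + √5)²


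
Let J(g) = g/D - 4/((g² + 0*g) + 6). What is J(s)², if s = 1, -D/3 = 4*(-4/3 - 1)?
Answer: 225/784 ≈ 0.28699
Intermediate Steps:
D = 28 (D = -12*(-4/3 - 1) = -12*(-7)/3 = -3*(-28/3) = 28)
J(g) = -4/(6 + g²) + g/28 (J(g) = g/28 - 4/((g² + 0*g) + 6) = g*(1/28) - 4/((g² + 0) + 6) = g/28 - 4/(g² + 6) = g/28 - 4/(6 + g²) = -4/(6 + g²) + g/28)
J(s)² = ((-112 + 1³ + 6*1)/(28*(6 + 1²)))² = ((-112 + 1 + 6)/(28*(6 + 1)))² = ((1/28)*(-105)/7)² = ((1/28)*(⅐)*(-105))² = (-15/28)² = 225/784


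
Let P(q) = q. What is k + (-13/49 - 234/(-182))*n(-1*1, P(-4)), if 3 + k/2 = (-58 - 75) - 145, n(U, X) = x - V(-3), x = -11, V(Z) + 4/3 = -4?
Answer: -83464/147 ≈ -567.78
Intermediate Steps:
V(Z) = -16/3 (V(Z) = -4/3 - 4 = -16/3)
n(U, X) = -17/3 (n(U, X) = -11 - 1*(-16/3) = -11 + 16/3 = -17/3)
k = -562 (k = -6 + 2*((-58 - 75) - 145) = -6 + 2*(-133 - 145) = -6 + 2*(-278) = -6 - 556 = -562)
k + (-13/49 - 234/(-182))*n(-1*1, P(-4)) = -562 + (-13/49 - 234/(-182))*(-17/3) = -562 + (-13*1/49 - 234*(-1/182))*(-17/3) = -562 + (-13/49 + 9/7)*(-17/3) = -562 + (50/49)*(-17/3) = -562 - 850/147 = -83464/147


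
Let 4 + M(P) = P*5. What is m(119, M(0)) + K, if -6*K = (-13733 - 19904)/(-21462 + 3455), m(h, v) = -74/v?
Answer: 982570/54021 ≈ 18.189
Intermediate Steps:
M(P) = -4 + 5*P (M(P) = -4 + P*5 = -4 + 5*P)
K = -33637/108042 (K = -(-13733 - 19904)/(6*(-21462 + 3455)) = -(-33637)/(6*(-18007)) = -(-33637)*(-1)/(6*18007) = -⅙*33637/18007 = -33637/108042 ≈ -0.31133)
m(119, M(0)) + K = -74/(-4 + 5*0) - 33637/108042 = -74/(-4 + 0) - 33637/108042 = -74/(-4) - 33637/108042 = -74*(-¼) - 33637/108042 = 37/2 - 33637/108042 = 982570/54021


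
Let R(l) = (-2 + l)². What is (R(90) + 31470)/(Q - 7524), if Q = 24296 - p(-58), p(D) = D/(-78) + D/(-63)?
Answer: 32116266/13734905 ≈ 2.3383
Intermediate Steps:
p(D) = -47*D/1638 (p(D) = D*(-1/78) + D*(-1/63) = -D/78 - D/63 = -47*D/1638)
Q = 19897061/819 (Q = 24296 - (-47)*(-58)/1638 = 24296 - 1*1363/819 = 24296 - 1363/819 = 19897061/819 ≈ 24294.)
(R(90) + 31470)/(Q - 7524) = ((-2 + 90)² + 31470)/(19897061/819 - 7524) = (88² + 31470)/(13734905/819) = (7744 + 31470)*(819/13734905) = 39214*(819/13734905) = 32116266/13734905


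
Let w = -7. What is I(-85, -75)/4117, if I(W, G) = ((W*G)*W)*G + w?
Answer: 40640618/4117 ≈ 9871.4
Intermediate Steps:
I(W, G) = -7 + G²*W² (I(W, G) = ((W*G)*W)*G - 7 = ((G*W)*W)*G - 7 = (G*W²)*G - 7 = G²*W² - 7 = -7 + G²*W²)
I(-85, -75)/4117 = (-7 + (-75)²*(-85)²)/4117 = (-7 + 5625*7225)*(1/4117) = (-7 + 40640625)*(1/4117) = 40640618*(1/4117) = 40640618/4117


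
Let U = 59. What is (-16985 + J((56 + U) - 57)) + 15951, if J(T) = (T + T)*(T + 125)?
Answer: 20194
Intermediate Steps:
J(T) = 2*T*(125 + T) (J(T) = (2*T)*(125 + T) = 2*T*(125 + T))
(-16985 + J((56 + U) - 57)) + 15951 = (-16985 + 2*((56 + 59) - 57)*(125 + ((56 + 59) - 57))) + 15951 = (-16985 + 2*(115 - 57)*(125 + (115 - 57))) + 15951 = (-16985 + 2*58*(125 + 58)) + 15951 = (-16985 + 2*58*183) + 15951 = (-16985 + 21228) + 15951 = 4243 + 15951 = 20194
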